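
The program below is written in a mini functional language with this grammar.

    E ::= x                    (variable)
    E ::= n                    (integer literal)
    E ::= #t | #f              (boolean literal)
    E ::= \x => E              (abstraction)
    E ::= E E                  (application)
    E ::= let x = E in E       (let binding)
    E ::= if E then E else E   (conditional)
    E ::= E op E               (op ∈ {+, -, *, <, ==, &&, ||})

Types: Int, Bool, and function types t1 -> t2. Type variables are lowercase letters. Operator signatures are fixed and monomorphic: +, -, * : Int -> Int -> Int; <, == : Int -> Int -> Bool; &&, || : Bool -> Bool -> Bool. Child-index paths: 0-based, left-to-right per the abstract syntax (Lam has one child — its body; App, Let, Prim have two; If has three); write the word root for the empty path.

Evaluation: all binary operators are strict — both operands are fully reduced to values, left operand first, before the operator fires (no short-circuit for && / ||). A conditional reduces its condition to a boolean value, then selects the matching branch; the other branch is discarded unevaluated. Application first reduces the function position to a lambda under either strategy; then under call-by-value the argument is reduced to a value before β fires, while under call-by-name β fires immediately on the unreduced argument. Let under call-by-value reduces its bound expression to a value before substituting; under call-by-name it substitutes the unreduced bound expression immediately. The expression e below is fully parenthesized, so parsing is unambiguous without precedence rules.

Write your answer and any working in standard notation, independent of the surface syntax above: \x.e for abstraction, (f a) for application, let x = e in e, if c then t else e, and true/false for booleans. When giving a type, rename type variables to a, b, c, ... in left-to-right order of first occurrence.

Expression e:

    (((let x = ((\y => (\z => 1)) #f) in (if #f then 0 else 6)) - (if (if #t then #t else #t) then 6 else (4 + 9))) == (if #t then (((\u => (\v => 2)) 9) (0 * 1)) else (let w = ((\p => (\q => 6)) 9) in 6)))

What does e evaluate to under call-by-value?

Answer: false

Derivation:
step 0: (((let x = ((\y.(\z.1)) false) in (if false then 0 else 6)) - (if (if true then true else true) then 6 else (4 + 9))) == (if true then (((\u.(\v.2)) 9) (0 * 1)) else (let w = ((\p.(\q.6)) 9) in 6)))
step 1: [beta@0.0.0] (((let x = (\z.1) in (if false then 0 else 6)) - (if (if true then true else true) then 6 else (4 + 9))) == (if true then (((\u.(\v.2)) 9) (0 * 1)) else (let w = ((\p.(\q.6)) 9) in 6)))
step 2: [let@0.0] (((if false then 0 else 6) - (if (if true then true else true) then 6 else (4 + 9))) == (if true then (((\u.(\v.2)) 9) (0 * 1)) else (let w = ((\p.(\q.6)) 9) in 6)))
step 3: [if@0.0] ((6 - (if (if true then true else true) then 6 else (4 + 9))) == (if true then (((\u.(\v.2)) 9) (0 * 1)) else (let w = ((\p.(\q.6)) 9) in 6)))
step 4: [if@0.1.0] ((6 - (if true then 6 else (4 + 9))) == (if true then (((\u.(\v.2)) 9) (0 * 1)) else (let w = ((\p.(\q.6)) 9) in 6)))
step 5: [if@0.1] ((6 - 6) == (if true then (((\u.(\v.2)) 9) (0 * 1)) else (let w = ((\p.(\q.6)) 9) in 6)))
step 6: [delta@0] (0 == (if true then (((\u.(\v.2)) 9) (0 * 1)) else (let w = ((\p.(\q.6)) 9) in 6)))
step 7: [if@1] (0 == (((\u.(\v.2)) 9) (0 * 1)))
step 8: [beta@1.0] (0 == ((\v.2) (0 * 1)))
step 9: [delta@1.1] (0 == ((\v.2) 0))
step 10: [beta@1] (0 == 2)
step 11: [delta@root] false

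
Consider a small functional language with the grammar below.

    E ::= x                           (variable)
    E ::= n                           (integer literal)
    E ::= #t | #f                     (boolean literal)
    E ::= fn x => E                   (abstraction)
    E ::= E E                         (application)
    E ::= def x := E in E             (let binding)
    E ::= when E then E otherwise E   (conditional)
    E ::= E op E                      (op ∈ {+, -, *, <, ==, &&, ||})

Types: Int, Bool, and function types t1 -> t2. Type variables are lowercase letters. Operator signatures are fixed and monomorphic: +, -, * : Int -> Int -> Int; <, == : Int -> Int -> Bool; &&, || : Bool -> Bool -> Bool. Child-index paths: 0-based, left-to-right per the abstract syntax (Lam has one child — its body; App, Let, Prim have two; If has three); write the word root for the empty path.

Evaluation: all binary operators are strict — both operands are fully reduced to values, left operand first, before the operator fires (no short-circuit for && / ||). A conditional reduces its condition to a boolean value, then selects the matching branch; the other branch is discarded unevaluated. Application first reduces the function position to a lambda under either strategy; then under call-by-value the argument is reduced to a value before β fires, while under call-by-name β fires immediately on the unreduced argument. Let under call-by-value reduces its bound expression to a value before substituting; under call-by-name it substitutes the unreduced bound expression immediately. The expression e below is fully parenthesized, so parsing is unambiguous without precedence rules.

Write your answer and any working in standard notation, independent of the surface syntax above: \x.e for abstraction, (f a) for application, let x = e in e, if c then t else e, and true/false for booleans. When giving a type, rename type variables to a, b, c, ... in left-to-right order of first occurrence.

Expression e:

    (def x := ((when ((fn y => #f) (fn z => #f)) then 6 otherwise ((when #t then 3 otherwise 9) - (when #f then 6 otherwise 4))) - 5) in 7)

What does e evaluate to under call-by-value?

Working:
step 0: (let x = ((if ((\y.false) (\z.false)) then 6 else ((if true then 3 else 9) - (if false then 6 else 4))) - 5) in 7)
step 1: [beta@0.0.0] (let x = ((if false then 6 else ((if true then 3 else 9) - (if false then 6 else 4))) - 5) in 7)
step 2: [if@0.0] (let x = (((if true then 3 else 9) - (if false then 6 else 4)) - 5) in 7)
step 3: [if@0.0.0] (let x = ((3 - (if false then 6 else 4)) - 5) in 7)
step 4: [if@0.0.1] (let x = ((3 - 4) - 5) in 7)
step 5: [delta@0.0] (let x = (-1 - 5) in 7)
step 6: [delta@0] (let x = -6 in 7)
step 7: [let@root] 7

Answer: 7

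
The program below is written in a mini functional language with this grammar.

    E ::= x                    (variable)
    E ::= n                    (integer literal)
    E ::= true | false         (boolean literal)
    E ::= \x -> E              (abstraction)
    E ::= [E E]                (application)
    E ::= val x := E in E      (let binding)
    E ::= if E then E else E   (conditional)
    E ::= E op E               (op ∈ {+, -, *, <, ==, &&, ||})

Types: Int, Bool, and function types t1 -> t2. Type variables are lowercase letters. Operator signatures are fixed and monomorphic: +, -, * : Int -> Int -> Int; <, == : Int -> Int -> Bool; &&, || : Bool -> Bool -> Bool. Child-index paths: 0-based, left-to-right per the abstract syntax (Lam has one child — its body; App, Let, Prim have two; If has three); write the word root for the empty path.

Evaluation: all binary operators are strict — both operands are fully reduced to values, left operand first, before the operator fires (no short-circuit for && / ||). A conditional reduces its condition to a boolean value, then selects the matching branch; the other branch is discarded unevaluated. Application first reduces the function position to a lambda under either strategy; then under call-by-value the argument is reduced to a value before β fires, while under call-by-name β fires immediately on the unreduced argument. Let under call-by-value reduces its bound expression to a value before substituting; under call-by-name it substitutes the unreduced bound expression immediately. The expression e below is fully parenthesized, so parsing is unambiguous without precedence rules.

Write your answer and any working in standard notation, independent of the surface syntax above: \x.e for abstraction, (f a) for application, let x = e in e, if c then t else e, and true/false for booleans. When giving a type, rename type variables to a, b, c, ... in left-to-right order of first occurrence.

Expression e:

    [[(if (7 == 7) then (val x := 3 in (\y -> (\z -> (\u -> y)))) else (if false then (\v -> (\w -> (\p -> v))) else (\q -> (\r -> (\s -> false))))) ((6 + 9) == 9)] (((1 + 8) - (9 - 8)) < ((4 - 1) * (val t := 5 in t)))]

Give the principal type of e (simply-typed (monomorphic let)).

Derivation:
  unify Int ~ Int
  unify Int ~ Int
  unify Bool ~ Bool
let x : Int
y : a
\u._ : c -> a
\z._ : b -> c -> a
\y._ : a -> b -> c -> a
  unify Bool ~ Bool
v : d
\p._ : f -> d
\w._ : e -> f -> d
\v._ : d -> e -> f -> d
\s._ : i -> Bool
\r._ : h -> i -> Bool
\q._ : g -> h -> i -> Bool
  unify d -> e -> f -> d ~ g -> h -> i -> Bool
  unify d ~ g
  unify e -> f -> g ~ h -> i -> Bool
  unify e ~ h
  unify f -> g ~ i -> Bool
  unify f ~ i
  unify g ~ Bool
  unify a -> b -> c -> a ~ Bool -> h -> i -> Bool
  unify a ~ Bool
  unify b -> c -> Bool ~ h -> i -> Bool
  unify b ~ h
  unify c -> Bool ~ i -> Bool
  unify c ~ i
  unify Bool ~ Bool
  unify Int ~ Int
  unify Int ~ Int
  unify Int ~ Int
  unify Int ~ Int
  unify Bool -> h -> i -> Bool ~ Bool -> j
  unify Bool ~ Bool
  unify h -> i -> Bool ~ j
_ _ : h -> i -> Bool
  unify Int ~ Int
  unify Int ~ Int
  unify Int ~ Int
  unify Int ~ Int
  unify Int ~ Int
  unify Int ~ Int
  unify Int ~ Int
  unify Int ~ Int
  unify Int ~ Int
  unify Int ~ Int
let t : Int
t : Int
  unify Int ~ Int
  unify Int ~ Int
  unify h -> i -> Bool ~ Bool -> k
  unify h ~ Bool
  unify i -> Bool ~ k
_ _ : i -> Bool

Answer: a -> Bool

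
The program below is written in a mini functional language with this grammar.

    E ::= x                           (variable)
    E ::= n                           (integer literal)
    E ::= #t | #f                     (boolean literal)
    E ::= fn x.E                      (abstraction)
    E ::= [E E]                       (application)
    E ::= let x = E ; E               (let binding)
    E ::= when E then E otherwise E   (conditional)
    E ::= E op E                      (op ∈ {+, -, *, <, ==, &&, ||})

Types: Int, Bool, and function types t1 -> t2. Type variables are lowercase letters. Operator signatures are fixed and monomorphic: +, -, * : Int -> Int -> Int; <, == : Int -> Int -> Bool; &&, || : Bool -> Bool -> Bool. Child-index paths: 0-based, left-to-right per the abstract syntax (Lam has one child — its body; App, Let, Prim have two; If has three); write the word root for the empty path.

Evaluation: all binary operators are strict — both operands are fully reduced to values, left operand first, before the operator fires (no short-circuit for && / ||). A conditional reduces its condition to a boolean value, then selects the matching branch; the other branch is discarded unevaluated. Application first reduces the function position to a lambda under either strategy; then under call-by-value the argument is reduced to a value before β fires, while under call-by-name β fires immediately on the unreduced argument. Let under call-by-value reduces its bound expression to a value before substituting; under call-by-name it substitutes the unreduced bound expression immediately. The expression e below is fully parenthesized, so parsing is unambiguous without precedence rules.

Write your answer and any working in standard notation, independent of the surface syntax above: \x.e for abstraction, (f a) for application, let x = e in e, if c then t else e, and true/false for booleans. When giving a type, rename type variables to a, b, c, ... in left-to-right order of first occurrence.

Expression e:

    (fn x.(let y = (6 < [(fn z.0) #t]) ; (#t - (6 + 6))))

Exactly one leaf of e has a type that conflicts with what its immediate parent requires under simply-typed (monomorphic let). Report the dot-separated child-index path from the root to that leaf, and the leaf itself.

Derivation:
  unify Int ~ Int
\z._ : b -> Int
  unify b -> Int ~ Bool -> c
  unify b ~ Bool
  unify Int ~ c
_ _ : Int
  unify Int ~ Int
let y : Bool
  unify Bool ~ Int
  FAIL: mismatch Bool ~ Int

Answer: 0.1.0 : true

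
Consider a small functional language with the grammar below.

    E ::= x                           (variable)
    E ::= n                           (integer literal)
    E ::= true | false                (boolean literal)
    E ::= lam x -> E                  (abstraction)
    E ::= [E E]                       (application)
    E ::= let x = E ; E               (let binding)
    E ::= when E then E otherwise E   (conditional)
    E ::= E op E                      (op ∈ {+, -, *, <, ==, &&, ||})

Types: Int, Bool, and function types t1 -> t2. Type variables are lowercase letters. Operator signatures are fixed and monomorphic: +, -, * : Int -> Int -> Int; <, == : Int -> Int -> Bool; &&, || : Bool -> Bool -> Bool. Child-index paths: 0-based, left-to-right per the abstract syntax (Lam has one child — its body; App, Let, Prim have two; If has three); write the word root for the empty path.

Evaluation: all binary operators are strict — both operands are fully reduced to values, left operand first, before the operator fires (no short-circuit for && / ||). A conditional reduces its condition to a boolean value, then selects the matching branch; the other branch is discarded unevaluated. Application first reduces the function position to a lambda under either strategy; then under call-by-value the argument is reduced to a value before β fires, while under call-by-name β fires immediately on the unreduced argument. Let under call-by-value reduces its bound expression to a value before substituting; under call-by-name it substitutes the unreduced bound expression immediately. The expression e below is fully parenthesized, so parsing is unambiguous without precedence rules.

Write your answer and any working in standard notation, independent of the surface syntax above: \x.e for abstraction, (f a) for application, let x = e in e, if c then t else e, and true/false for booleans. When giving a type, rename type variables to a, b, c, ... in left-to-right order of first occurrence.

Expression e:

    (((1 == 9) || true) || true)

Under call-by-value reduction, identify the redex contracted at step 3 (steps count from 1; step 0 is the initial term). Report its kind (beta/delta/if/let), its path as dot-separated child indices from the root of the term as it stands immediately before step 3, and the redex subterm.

Trace:
step 0: (((1 == 9) || true) || true)
step 1: [delta@0.0] ((false || true) || true)
step 2: [delta@0] (true || true)
step 3: [delta@root] true

Answer: delta at root : (true || true)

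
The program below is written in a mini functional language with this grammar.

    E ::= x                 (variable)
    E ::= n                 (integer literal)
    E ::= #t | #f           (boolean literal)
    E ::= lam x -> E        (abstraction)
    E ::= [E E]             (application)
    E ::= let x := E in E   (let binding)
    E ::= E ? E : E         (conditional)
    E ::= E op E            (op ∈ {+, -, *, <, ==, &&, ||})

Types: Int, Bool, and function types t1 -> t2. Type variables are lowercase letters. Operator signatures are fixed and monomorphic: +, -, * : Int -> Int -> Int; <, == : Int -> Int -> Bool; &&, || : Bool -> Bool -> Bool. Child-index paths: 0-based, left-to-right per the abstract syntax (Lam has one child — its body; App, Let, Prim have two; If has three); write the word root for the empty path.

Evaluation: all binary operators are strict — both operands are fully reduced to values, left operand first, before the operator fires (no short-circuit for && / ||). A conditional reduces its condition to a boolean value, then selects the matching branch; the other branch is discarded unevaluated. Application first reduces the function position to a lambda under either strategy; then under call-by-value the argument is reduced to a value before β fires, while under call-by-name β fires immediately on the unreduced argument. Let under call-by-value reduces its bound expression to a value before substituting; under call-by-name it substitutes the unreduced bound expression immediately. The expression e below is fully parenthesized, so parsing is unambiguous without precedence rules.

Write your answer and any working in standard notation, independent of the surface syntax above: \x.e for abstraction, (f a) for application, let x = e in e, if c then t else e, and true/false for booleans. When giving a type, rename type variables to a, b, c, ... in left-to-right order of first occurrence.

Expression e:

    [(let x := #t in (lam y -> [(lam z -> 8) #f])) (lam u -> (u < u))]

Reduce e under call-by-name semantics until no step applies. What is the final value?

Answer: 8

Derivation:
step 0: ((let x = true in (\y.((\z.8) false))) (\u.(u < u)))
step 1: [let@0] ((\y.((\z.8) false)) (\u.(u < u)))
step 2: [beta@root] ((\z.8) false)
step 3: [beta@root] 8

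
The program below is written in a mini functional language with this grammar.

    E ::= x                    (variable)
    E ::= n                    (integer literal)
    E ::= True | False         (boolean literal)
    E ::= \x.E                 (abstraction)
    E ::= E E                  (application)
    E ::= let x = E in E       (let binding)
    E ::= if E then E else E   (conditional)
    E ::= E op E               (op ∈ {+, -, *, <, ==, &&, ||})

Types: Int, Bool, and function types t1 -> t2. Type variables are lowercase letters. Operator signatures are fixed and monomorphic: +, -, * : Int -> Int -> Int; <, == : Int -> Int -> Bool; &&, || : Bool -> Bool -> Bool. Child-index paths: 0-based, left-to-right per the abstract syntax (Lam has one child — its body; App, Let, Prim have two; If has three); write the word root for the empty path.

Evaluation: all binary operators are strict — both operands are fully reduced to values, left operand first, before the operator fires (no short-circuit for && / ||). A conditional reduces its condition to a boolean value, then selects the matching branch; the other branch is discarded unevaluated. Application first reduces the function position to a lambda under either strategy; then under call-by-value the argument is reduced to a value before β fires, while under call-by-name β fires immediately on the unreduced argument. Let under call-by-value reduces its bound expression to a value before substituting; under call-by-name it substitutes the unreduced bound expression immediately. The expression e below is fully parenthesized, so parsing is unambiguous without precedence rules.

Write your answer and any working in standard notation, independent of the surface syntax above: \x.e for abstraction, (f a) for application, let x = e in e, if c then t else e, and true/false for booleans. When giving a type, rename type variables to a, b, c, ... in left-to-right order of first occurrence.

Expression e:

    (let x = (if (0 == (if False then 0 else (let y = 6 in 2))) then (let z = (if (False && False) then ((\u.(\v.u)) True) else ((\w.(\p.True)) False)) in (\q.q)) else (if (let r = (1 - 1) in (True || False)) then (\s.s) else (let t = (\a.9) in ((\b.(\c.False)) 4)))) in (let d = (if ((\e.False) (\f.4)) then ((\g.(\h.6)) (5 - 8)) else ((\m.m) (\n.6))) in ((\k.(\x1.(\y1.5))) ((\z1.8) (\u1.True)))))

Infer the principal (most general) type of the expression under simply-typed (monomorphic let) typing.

Answer: a -> b -> Int

Trace:
  unify Int ~ Int
  unify Bool ~ Bool
let y : Int
  unify Int ~ Int
  unify Int ~ Int
  unify Bool ~ Bool
  unify Bool ~ Bool
  unify Bool ~ Bool
  unify Bool ~ Bool
u : a
\v._ : b -> a
\u._ : a -> b -> a
  unify a -> b -> a ~ Bool -> c
  unify a ~ Bool
  unify b -> Bool ~ c
_ _ : b -> Bool
\p._ : e -> Bool
\w._ : d -> e -> Bool
  unify d -> e -> Bool ~ Bool -> f
  unify d ~ Bool
  unify e -> Bool ~ f
_ _ : e -> Bool
  unify b -> Bool ~ e -> Bool
  unify b ~ e
  unify Bool ~ Bool
let z : e -> Bool
q : g
\q._ : g -> g
  unify Int ~ Int
  unify Int ~ Int
let r : Int
  unify Bool ~ Bool
  unify Bool ~ Bool
  unify Bool ~ Bool
s : h
\s._ : h -> h
\a._ : i -> Int
let t : i -> Int
\c._ : k -> Bool
\b._ : j -> k -> Bool
  unify j -> k -> Bool ~ Int -> l
  unify j ~ Int
  unify k -> Bool ~ l
_ _ : k -> Bool
  unify h -> h ~ k -> Bool
  unify h ~ k
  unify k ~ Bool
  unify g -> g ~ Bool -> Bool
  unify g ~ Bool
  unify Bool ~ Bool
let x : Bool -> Bool
\e._ : m -> Bool
\f._ : n -> Int
  unify m -> Bool ~ (n -> Int) -> o
  unify m ~ n -> Int
  unify Bool ~ o
_ _ : Bool
  unify Bool ~ Bool
\h._ : q -> Int
\g._ : p -> q -> Int
  unify Int ~ Int
  unify Int ~ Int
  unify p -> q -> Int ~ Int -> r
  unify p ~ Int
  unify q -> Int ~ r
_ _ : q -> Int
m : s
\m._ : s -> s
\n._ : t -> Int
  unify s -> s ~ (t -> Int) -> u
  unify s ~ t -> Int
  unify t -> Int ~ u
_ _ : t -> Int
  unify q -> Int ~ t -> Int
  unify q ~ t
  unify Int ~ Int
let d : t -> Int
\y1._ : x -> Int
\x1._ : w -> x -> Int
\k._ : v -> w -> x -> Int
\z1._ : y -> Int
\u1._ : z -> Bool
  unify y -> Int ~ (z -> Bool) -> t26
  unify y ~ z -> Bool
  unify Int ~ t26
_ _ : Int
  unify v -> w -> x -> Int ~ Int -> t27
  unify v ~ Int
  unify w -> x -> Int ~ t27
_ _ : w -> x -> Int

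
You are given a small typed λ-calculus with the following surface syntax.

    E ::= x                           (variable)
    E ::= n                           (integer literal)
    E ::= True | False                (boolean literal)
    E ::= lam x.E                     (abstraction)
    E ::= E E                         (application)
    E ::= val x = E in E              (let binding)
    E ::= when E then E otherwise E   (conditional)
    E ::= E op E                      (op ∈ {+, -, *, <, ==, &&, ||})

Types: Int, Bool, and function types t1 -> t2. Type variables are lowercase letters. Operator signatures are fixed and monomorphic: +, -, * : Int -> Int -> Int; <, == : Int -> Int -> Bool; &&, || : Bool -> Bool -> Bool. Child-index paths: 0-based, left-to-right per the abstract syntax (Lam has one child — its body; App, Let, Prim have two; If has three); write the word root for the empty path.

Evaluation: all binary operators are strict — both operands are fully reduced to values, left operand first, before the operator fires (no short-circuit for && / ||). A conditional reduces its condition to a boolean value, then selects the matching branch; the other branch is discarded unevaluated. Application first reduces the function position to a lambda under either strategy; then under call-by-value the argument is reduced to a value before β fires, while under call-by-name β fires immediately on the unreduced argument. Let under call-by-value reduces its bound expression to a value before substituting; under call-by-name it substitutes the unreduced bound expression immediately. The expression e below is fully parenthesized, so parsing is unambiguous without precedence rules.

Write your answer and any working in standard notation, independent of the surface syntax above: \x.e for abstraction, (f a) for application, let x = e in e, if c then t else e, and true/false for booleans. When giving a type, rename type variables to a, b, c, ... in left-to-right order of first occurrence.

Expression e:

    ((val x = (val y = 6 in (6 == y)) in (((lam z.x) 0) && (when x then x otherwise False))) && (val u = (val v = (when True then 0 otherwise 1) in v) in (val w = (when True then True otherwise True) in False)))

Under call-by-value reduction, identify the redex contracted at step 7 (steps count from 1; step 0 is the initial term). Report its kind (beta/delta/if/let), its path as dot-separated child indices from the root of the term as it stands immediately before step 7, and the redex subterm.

Trace:
step 0: ((let x = (let y = 6 in (6 == y)) in (((\z.x) 0) && (if x then x else false))) && (let u = (let v = (if true then 0 else 1) in v) in (let w = (if true then true else true) in false)))
step 1: [let@0.0] ((let x = (6 == 6) in (((\z.x) 0) && (if x then x else false))) && (let u = (let v = (if true then 0 else 1) in v) in (let w = (if true then true else true) in false)))
step 2: [delta@0.0] ((let x = true in (((\z.x) 0) && (if x then x else false))) && (let u = (let v = (if true then 0 else 1) in v) in (let w = (if true then true else true) in false)))
step 3: [let@0] ((((\z.true) 0) && (if true then true else false)) && (let u = (let v = (if true then 0 else 1) in v) in (let w = (if true then true else true) in false)))
step 4: [beta@0.0] ((true && (if true then true else false)) && (let u = (let v = (if true then 0 else 1) in v) in (let w = (if true then true else true) in false)))
step 5: [if@0.1] ((true && true) && (let u = (let v = (if true then 0 else 1) in v) in (let w = (if true then true else true) in false)))
step 6: [delta@0] (true && (let u = (let v = (if true then 0 else 1) in v) in (let w = (if true then true else true) in false)))
step 7: [if@1.0.0] (true && (let u = (let v = 0 in v) in (let w = (if true then true else true) in false)))

Answer: if at 1.0.0 : (if true then 0 else 1)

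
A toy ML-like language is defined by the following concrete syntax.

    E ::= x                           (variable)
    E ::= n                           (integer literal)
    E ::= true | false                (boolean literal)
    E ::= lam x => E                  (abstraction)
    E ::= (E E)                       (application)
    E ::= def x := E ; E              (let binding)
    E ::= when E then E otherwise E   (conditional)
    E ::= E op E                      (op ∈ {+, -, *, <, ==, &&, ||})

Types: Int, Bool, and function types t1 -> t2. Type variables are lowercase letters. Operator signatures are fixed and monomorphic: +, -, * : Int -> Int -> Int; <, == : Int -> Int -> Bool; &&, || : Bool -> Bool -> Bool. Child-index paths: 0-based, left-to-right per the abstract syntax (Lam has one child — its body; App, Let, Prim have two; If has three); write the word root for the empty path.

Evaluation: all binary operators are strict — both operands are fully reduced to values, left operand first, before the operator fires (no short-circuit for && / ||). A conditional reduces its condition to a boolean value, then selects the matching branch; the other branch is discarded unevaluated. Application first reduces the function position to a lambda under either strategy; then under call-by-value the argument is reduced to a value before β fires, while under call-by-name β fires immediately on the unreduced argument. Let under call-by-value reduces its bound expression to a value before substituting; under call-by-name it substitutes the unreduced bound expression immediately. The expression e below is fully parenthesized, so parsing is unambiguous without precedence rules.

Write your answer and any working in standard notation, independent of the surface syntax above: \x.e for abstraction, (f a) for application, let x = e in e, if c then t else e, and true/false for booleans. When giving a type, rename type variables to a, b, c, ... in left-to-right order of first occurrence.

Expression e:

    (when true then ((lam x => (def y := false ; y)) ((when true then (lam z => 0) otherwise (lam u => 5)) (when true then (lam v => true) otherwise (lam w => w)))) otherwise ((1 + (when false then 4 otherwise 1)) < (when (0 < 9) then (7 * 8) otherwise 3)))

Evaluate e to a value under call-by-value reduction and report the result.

Answer: false

Derivation:
step 0: (if true then ((\x.(let y = false in y)) ((if true then (\z.0) else (\u.5)) (if true then (\v.true) else (\w.w)))) else ((1 + (if false then 4 else 1)) < (if (0 < 9) then (7 * 8) else 3)))
step 1: [if@root] ((\x.(let y = false in y)) ((if true then (\z.0) else (\u.5)) (if true then (\v.true) else (\w.w))))
step 2: [if@1.0] ((\x.(let y = false in y)) ((\z.0) (if true then (\v.true) else (\w.w))))
step 3: [if@1.1] ((\x.(let y = false in y)) ((\z.0) (\v.true)))
step 4: [beta@1] ((\x.(let y = false in y)) 0)
step 5: [beta@root] (let y = false in y)
step 6: [let@root] false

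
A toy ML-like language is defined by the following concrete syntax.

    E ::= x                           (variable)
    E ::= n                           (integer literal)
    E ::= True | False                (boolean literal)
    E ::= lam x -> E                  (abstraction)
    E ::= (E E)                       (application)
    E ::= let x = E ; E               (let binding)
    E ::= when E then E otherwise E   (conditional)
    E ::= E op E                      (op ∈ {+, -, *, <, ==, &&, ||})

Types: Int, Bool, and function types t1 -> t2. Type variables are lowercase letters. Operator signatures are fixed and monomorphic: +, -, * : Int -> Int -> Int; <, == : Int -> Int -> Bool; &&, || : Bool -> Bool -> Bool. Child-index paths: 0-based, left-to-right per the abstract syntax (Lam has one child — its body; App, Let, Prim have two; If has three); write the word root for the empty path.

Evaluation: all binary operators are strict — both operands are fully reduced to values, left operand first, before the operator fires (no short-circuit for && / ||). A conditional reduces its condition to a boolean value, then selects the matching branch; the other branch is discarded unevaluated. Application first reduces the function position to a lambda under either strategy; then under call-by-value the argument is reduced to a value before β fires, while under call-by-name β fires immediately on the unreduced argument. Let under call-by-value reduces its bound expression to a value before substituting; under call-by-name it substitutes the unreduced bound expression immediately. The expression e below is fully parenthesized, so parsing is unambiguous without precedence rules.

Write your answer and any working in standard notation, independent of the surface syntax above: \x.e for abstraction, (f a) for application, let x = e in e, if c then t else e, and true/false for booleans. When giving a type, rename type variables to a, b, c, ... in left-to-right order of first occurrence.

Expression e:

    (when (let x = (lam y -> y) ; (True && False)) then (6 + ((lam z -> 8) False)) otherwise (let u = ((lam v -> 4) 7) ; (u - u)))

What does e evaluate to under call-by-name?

Derivation:
step 0: (if (let x = (\y.y) in (true && false)) then (6 + ((\z.8) false)) else (let u = ((\v.4) 7) in (u - u)))
step 1: [let@0] (if (true && false) then (6 + ((\z.8) false)) else (let u = ((\v.4) 7) in (u - u)))
step 2: [delta@0] (if false then (6 + ((\z.8) false)) else (let u = ((\v.4) 7) in (u - u)))
step 3: [if@root] (let u = ((\v.4) 7) in (u - u))
step 4: [let@root] (((\v.4) 7) - ((\v.4) 7))
step 5: [beta@0] (4 - ((\v.4) 7))
step 6: [beta@1] (4 - 4)
step 7: [delta@root] 0

Answer: 0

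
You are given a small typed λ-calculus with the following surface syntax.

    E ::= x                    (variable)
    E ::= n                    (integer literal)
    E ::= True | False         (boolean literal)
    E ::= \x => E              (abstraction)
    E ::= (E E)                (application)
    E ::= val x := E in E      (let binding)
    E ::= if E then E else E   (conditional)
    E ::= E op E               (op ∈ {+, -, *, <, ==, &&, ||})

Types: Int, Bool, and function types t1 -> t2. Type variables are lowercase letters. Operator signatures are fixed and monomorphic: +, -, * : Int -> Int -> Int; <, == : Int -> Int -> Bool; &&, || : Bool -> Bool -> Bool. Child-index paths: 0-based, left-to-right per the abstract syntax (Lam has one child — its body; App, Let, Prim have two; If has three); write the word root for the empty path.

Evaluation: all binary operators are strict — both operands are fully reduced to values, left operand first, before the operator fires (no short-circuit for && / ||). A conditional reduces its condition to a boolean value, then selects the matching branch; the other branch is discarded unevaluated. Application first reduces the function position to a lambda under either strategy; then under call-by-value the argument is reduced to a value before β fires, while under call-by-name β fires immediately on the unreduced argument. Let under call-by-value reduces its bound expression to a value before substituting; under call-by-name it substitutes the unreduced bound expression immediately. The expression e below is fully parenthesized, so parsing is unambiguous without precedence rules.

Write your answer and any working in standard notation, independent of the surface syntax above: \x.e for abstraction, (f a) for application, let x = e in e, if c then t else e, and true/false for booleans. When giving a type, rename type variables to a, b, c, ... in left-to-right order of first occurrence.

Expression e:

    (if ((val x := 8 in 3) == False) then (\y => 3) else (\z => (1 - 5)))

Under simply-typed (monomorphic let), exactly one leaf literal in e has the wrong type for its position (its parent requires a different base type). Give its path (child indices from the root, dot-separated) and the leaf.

Answer: 0.1 : false

Working:
let x : Int
  unify Int ~ Int
  unify Bool ~ Int
  FAIL: mismatch Bool ~ Int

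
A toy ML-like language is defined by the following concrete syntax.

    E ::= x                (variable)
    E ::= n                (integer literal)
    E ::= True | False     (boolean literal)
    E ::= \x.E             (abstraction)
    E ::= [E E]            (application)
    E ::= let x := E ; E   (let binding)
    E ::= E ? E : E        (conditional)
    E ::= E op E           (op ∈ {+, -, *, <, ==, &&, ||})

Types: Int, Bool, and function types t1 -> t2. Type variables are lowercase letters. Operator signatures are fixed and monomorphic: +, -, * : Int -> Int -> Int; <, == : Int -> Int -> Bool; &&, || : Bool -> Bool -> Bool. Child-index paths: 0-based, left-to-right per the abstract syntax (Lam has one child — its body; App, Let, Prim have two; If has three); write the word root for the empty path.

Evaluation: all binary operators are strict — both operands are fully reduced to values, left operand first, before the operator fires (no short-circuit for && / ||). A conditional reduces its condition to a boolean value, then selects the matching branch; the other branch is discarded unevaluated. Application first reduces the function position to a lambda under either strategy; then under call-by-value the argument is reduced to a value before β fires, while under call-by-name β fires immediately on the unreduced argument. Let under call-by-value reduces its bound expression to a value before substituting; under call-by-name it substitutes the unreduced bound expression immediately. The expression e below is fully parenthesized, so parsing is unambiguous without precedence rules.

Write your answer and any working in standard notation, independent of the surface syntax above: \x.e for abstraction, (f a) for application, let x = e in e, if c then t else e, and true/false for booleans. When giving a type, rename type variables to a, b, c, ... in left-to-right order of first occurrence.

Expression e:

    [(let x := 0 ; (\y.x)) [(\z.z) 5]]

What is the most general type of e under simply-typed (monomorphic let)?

Trace:
let x : Int
x : Int
\y._ : a -> Int
z : b
\z._ : b -> b
  unify b -> b ~ Int -> c
  unify b ~ Int
  unify Int ~ c
_ _ : Int
  unify a -> Int ~ Int -> d
  unify a ~ Int
  unify Int ~ d
_ _ : Int

Answer: Int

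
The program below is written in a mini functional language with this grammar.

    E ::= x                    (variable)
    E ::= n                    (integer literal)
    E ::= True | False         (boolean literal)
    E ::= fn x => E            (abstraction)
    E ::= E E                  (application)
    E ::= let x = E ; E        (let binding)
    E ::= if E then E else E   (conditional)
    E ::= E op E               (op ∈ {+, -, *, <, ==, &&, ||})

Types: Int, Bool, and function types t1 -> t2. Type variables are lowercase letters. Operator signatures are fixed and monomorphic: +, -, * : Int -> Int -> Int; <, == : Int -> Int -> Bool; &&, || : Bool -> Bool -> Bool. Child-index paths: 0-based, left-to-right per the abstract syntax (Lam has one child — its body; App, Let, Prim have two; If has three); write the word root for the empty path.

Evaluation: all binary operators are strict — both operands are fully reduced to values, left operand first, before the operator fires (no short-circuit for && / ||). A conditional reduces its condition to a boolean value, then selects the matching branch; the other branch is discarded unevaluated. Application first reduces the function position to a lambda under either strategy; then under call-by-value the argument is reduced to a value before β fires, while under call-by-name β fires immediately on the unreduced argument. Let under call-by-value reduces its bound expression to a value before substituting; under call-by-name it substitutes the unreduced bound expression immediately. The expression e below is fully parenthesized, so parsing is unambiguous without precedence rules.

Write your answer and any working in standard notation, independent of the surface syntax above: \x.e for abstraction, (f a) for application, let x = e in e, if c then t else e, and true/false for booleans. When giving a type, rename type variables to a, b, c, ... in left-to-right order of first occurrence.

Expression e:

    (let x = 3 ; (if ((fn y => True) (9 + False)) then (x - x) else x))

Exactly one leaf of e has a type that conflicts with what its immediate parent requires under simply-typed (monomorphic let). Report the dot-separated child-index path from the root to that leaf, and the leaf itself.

Working:
let x : Int
\y._ : a -> Bool
  unify Int ~ Int
  unify Bool ~ Int
  FAIL: mismatch Bool ~ Int

Answer: 1.0.1.1 : false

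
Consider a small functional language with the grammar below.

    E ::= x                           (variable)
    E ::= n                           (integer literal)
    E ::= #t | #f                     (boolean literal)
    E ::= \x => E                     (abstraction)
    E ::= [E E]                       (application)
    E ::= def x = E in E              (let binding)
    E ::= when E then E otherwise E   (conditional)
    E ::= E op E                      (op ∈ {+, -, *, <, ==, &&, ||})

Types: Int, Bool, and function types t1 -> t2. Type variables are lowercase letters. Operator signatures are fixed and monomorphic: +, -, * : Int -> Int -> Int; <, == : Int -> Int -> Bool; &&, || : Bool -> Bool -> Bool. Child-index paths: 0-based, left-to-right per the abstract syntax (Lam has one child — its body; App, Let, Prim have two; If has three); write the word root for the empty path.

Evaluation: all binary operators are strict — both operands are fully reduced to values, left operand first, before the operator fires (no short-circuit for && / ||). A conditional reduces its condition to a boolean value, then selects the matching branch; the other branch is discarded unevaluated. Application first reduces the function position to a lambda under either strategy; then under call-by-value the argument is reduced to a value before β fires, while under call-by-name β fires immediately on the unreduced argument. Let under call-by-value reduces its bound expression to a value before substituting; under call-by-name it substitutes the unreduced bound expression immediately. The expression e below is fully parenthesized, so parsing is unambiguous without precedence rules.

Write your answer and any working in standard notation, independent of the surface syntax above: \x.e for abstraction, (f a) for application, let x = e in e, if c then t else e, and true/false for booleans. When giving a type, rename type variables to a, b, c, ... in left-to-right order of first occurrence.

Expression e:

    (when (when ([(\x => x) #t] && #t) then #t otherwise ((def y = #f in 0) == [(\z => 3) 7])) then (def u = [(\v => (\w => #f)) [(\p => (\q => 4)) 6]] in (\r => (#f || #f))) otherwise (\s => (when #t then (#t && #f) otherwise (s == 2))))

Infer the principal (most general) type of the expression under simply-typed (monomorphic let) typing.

Answer: Int -> Bool

Working:
x : a
\x._ : a -> a
  unify a -> a ~ Bool -> b
  unify a ~ Bool
  unify Bool ~ b
_ _ : Bool
  unify Bool ~ Bool
  unify Bool ~ Bool
  unify Bool ~ Bool
let y : Bool
  unify Int ~ Int
\z._ : c -> Int
  unify c -> Int ~ Int -> d
  unify c ~ Int
  unify Int ~ d
_ _ : Int
  unify Int ~ Int
  unify Bool ~ Bool
  unify Bool ~ Bool
\w._ : f -> Bool
\v._ : e -> f -> Bool
\q._ : h -> Int
\p._ : g -> h -> Int
  unify g -> h -> Int ~ Int -> i
  unify g ~ Int
  unify h -> Int ~ i
_ _ : h -> Int
  unify e -> f -> Bool ~ (h -> Int) -> j
  unify e ~ h -> Int
  unify f -> Bool ~ j
_ _ : f -> Bool
let u : f -> Bool
  unify Bool ~ Bool
  unify Bool ~ Bool
\r._ : k -> Bool
  unify Bool ~ Bool
  unify Bool ~ Bool
  unify Bool ~ Bool
s : l
  unify l ~ Int
  unify Int ~ Int
  unify Bool ~ Bool
\s._ : Int -> Bool
  unify k -> Bool ~ Int -> Bool
  unify k ~ Int
  unify Bool ~ Bool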